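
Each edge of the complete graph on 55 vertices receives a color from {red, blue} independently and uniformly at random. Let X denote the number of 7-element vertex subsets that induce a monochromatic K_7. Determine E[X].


Let X = Σ_S X_S over the C(55, 7) = 202927725 subsets S of size 7, where X_S = 1 if the K_7 on S is monochromatic.
For a fixed S, the K_7 on S has C(7, 2) = 21 edges. P[all 21 edges red] = (1/2)^21, and likewise for blue, so P[monochromatic] = 2·(1/2)^21 = 2^{1 − 21} = 1/1048576.
By linearity of expectation: E[X] = C(55, 7) · 2^{1 − 21} = 202927725 · 1/1048576 = 202927725/1048576.
Numerically: E[X] ≈ 193.526959.

E[X] = C(55,7)·2^(1−C(7,2)) = 202927725/1048576 ≈ 193.526959.


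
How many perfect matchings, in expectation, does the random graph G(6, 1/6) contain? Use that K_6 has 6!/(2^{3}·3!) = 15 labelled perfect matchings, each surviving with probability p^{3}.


K_6 has 6!/(2^{3}·3!) = 15 labelled perfect matchings.
For each such perfect matching H, let X_H = 1 if all 3 edges of H are present in G. Then P[X_H = 1] = p^{3} = (1/6)^{3} = 1/216.
Summing the indicators: E[X] = Σ_H E[X_H] = 15 · p^{3} = 15 · 1/216 = 5/72.
Numerically: E[X] ≈ 0.06944.

E[X] = 15 · (1/6)^{3} = 5/72 ≈ 0.06944.


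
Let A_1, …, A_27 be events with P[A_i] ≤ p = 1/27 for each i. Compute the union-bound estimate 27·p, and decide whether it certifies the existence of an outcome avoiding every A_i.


Union bound: P[∪_{i=1}^{27} A_i] ≤ Σ_i P[A_i] ≤ 27·p = 27·(1/27) = 1.
Numerically: 1 ≈ 1.000000.
Is 1 < 1? NO.
Since the bound 1 is ≥ 1, the union bound is uninformative here; it does NOT by itself certify existence.

27·p = 1 ≈ 1.000000; existence NOT certified by the union bound.


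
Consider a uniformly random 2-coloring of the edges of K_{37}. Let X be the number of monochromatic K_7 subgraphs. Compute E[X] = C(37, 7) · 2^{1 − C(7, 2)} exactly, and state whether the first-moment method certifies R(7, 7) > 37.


E[X] = C(37, 7) · 2^{1 − 21} = 10295472 · 2^{−20} = 10295472/1048576.
As a reduced fraction: E[X] = 643467/65536 ≈ 9.8185.
Is E[X] < 1? NO.
Since E[X] ≥ 1, the first-moment bound is inconclusive at n = 37; it does NOT by itself certify R(7, 7) > 37.

E[X] = 643467/65536 ≈ 9.8185; E[X] ≥ 1; first-moment method inconclusive here.


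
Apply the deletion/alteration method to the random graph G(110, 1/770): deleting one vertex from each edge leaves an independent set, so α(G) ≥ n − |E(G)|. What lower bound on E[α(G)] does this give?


E[|E(G)|] = C(110, 2)·p = 5995 · (1/770) = 109/14.
E[α(G)] ≥ n − E[|E(G)|] = 110 − 109/14 = 1431/14.
Numerically: ≈ 102.21429.
(This is only a lower bound; the true E[α(G)] may be larger.)

E[α(G)] ≥ 1431/14 ≈ 102.21429.


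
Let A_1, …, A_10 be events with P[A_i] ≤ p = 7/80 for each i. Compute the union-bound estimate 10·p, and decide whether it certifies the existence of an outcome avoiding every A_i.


Union bound: P[∪_{i=1}^{10} A_i] ≤ Σ_i P[A_i] ≤ 10·p = 10·(7/80) = 7/8.
Numerically: 7/8 ≈ 0.8750000.
Is 7/8 < 1? YES.
Since P[∪ A_i] ≤ 7/8 < 1, the complement has P[∩ A_i^c] ≥ 1 − 7/8 = 1/8 > 0, so some outcome avoids every A_i.

10·p = 7/8 ≈ 0.8750000; existence CERTIFIED by the union bound.


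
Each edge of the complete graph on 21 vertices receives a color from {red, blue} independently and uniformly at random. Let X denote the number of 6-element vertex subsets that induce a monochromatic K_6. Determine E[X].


Let X = Σ_S X_S over the C(21, 6) = 54264 subsets S of size 6, where X_S = 1 if the K_6 on S is monochromatic.
For a fixed S, the K_6 on S has C(6, 2) = 15 edges. P[all 15 edges red] = (1/2)^15, and likewise for blue, so P[monochromatic] = 2·(1/2)^15 = 2^{1 − 15} = 1/16384.
By linearity of expectation: E[X] = C(21, 6) · 2^{1 − 15} = 54264 · 1/16384 = 6783/2048.
Numerically: E[X] ≈ 3.312.

E[X] = C(21,6)·2^(1−C(6,2)) = 6783/2048 ≈ 3.312.


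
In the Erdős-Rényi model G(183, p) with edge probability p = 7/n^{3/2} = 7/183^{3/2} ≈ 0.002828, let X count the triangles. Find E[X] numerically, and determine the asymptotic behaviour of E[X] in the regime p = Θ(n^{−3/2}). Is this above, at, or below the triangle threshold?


Number of potential triangles: C(183, 3) = 1004731.
Each occurs with probability p³ ≈ (0.002828)³ ≈ 2.260811e-08.
By linearity: E[X] = C(183, 3)·p³ ≈ 1004731 · 2.260811e-08 ≈ 0.0227.
Since α = 3/2 > 1, p = c/n^{3/2} = o(1/n) is below the triangle threshold p ~ 1/n. Asymptotically E[X] ~ (c³/6)·n^{3(1−α)} = (7³/6)·n^{-1.5} → 0, so by Markov's inequality G has no triangles w.h.p.

E[X] ≈ 0.0227; in regime p = Θ(1/n^{3/2}) E[X] tends to 0 (below the triangle threshold p ~ 1/n).


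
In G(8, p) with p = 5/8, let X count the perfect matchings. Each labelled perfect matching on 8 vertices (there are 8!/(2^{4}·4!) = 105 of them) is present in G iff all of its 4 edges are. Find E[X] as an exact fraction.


K_8 has 8!/(2^{4}·4!) = 105 labelled perfect matchings.
For each such perfect matching H, let X_H = 1 if all 4 edges of H are present in G. Then P[X_H = 1] = p^{4} = (5/8)^{4} = 625/4096.
By linearity: E[X] = Σ_H E[X_H] = 105 · p^{4} = 105 · 625/4096 = 65625/4096.
Numerically: E[X] ≈ 16.

E[X] = 105 · (5/8)^{4} = 65625/4096 ≈ 16.


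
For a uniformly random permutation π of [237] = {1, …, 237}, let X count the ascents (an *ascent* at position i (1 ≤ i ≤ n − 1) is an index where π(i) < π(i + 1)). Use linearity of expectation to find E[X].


Write X = Σ X_I over i = 1, …, 236, with X_I the indicator of one ascent.
There are 236 indicators.
For each fixed i, the pair (π(i), π(i+1)) is a uniformly random ordered pair of distinct values from {1, …, 237}; by symmetry P[π(i) < π(i+1)] = 1/2.
By linearity: E[X] = 236 · (1/2) = (237 − 1) · (1/2) = 118 ≈ 118.000.

E[X] = 118 = 118.000.


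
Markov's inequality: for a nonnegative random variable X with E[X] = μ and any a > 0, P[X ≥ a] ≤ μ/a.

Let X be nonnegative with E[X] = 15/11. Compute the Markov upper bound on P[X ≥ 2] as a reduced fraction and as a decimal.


μ = E[X] = 15/11, a = 2.
Markov: P[X ≥ 2] ≤ μ/a = (15/11)/2 = 15/22.
Numerically: ≈ 0.682.
(Since a = 2 > μ = 1.364, the bound 15/22 is < 1 and informative.)

P[X ≥ 2] ≤ 15/22 ≈ 0.682.


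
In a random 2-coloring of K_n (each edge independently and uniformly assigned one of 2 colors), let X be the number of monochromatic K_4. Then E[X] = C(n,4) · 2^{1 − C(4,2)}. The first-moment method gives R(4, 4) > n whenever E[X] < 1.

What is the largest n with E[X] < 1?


We need C(n, 4) · 2^{1 − 6} < 1, i.e. C(n, 4) < 2^{6 − 1} = 32.
Check values of n near the boundary:
  n = 5: C(5, 4) = 5; 5 < 32? YES
  n = 6: C(6, 4) = 15; 15 < 32? YES
  n = 7: C(7, 4) = 35; 35 < 32? NO
  n = 8: C(8, 4) = 70; 70 < 32? NO
  n = 9: C(9, 4) = 126; 126 < 32? NO
The largest n with C(n, 4) < 32 is n = 6 (where E[X] = 15/32 ≈ 0.4688). Hence R(4, 4) > 6, i.e. R(4, 4) ≥ 7.

Largest n = 6; hence R(4, 4) > 6.


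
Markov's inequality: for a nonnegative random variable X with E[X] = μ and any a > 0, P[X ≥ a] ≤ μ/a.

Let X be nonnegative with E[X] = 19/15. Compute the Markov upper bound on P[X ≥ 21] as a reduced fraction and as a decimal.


μ = E[X] = 19/15, a = 21.
Markov: P[X ≥ 21] ≤ μ/a = (19/15)/21 = 19/315.
Numerically: ≈ 0.06032.
(Since a = 21 > μ = 1.26667, the bound 19/315 is < 1 and informative.)

P[X ≥ 21] ≤ 19/315 ≈ 0.06032.


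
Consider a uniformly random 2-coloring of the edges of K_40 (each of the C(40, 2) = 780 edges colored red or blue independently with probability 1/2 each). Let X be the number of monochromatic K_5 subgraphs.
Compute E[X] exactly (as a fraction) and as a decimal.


Let X = Σ_S X_S over the C(40, 5) = 658008 subsets S of size 5, where X_S = 1 if the K_5 on S is monochromatic.
For a fixed S, the K_5 on S has C(5, 2) = 10 edges. P[all 10 edges red] = (1/2)^10, and likewise for blue, so P[monochromatic] = 2·(1/2)^10 = 2^{1 − 10} = 1/512.
Summing: E[X] = C(40, 5) · 2^{1 − 10} = 658008 · 1/512 = 82251/64.
Numerically: E[X] ≈ 1285.17188.

E[X] = C(40,5)·2^(1−C(5,2)) = 82251/64 ≈ 1285.17188.


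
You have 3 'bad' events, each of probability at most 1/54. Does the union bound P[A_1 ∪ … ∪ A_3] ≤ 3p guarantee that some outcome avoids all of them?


Union bound: P[∪_{i=1}^{3} A_i] ≤ Σ_i P[A_i] ≤ 3·p = 3·(1/54) = 1/18.
Numerically: 1/18 ≈ 0.05556.
Is 1/18 < 1? YES.
Since P[∪ A_i] ≤ 1/18 < 1, the complement has P[∩ A_i^c] ≥ 1 − 1/18 = 17/18 > 0, so some outcome avoids every A_i.

3·p = 1/18 ≈ 0.05556; existence CERTIFIED by the union bound.


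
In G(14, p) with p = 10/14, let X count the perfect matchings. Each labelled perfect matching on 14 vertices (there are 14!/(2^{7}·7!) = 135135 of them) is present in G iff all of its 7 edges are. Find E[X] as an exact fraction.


K_14 has 14!/(2^{7}·7!) = 135135 labelled perfect matchings.
For each such perfect matching H, let X_H = 1 if all 7 edges of H are present in G. Then P[X_H = 1] = p^{7} = (5/7)^{7} = 78125/823543.
Summing the indicators: E[X] = Σ_H E[X_H] = 135135 · p^{7} = 135135 · 78125/823543 = 1508203125/117649.
Numerically: E[X] ≈ 12820.

E[X] = 135135 · (5/7)^{7} = 1508203125/117649 ≈ 12820.


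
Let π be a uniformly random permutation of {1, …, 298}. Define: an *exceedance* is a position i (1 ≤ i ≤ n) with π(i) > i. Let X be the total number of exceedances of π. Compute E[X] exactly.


Write X = Σ_{i=1}^{298} X_i, where X_i = 1_{π(i) > i}.
For each fixed i, π(i) is uniform over {1, …, 298} (marginal of a uniform permutation), so P[π(i) > i] = (n − i)/n. Summing: Σ_{i=1}^{298} (n − i)/n = (0 + 1 + … + 297)/298 = 298(298 − 1)/(2·298) = (298 − 1)/2.
Hence E[X] = Σ_{i=1}^{298} (298 − i)/298 = 297/2 ≈ 148.500.

E[X] = 297/2 = 148.500.


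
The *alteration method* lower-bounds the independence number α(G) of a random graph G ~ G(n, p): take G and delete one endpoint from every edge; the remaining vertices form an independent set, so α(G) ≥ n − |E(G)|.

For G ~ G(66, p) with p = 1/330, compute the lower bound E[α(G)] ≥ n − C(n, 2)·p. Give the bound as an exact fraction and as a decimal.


E[|E(G)|] = C(66, 2)·p = 2145 · (1/330) = 13/2.
E[α(G)] ≥ n − E[|E(G)|] = 66 − 13/2 = 119/2.
Numerically: ≈ 59.500000.
(This is only a lower bound; the true E[α(G)] may be larger.)

E[α(G)] ≥ 119/2 ≈ 59.500000.


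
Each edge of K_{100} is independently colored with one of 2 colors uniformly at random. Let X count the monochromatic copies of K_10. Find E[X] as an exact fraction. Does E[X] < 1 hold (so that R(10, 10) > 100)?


E[X] = C(100, 10) · 2^{1 − 45} = 17310309456440 · 2^{−44} = 17310309456440/17592186044416.
As a reduced fraction: E[X] = 2163788682055/2199023255552 ≈ 0.98398.
Is E[X] < 1? YES.
Since E[X] < 1, there exists a 2-coloring of K_{100} with no monochromatic K_10; hence R(10, 10) > 100.

E[X] = 2163788682055/2199023255552 ≈ 0.98398; E[X] < 1, so R(10, 10) > 100.


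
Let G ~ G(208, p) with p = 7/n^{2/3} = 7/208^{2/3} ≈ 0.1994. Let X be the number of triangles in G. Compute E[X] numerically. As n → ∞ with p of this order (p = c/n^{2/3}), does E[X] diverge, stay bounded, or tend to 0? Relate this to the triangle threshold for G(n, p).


Number of potential triangles: C(208, 3) = 1478256.
Each occurs with probability p³ ≈ (0.1994)³ ≈ 7.928070e-03.
By linearity: E[X] = C(208, 3)·p³ ≈ 1478256 · 7.928070e-03 ≈ 11719.7163.
Since α = 2/3 < 1, p = c/n^{2/3} ≫ 1/n is above the triangle threshold p ~ 1/n. Asymptotically E[X] ~ (c³/6)·n^{3(1−α)} = (7³/6)·n^{1} → ∞; triangles are abundant w.h.p.

E[X] ≈ 11719.7163; in regime p = Θ(1/n^{2/3}) E[X] diverges (above the triangle threshold p ~ 1/n).


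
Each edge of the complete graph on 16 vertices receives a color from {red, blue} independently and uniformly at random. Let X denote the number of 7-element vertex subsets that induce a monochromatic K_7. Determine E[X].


Let X = Σ_S X_S over the C(16, 7) = 11440 subsets S of size 7, where X_S = 1 if the K_7 on S is monochromatic.
For a fixed S, the K_7 on S has C(7, 2) = 21 edges. P[all 21 edges red] = (1/2)^21, and likewise for blue, so P[monochromatic] = 2·(1/2)^21 = 2^{1 − 21} = 1/1048576.
By linearity of expectation: E[X] = C(16, 7) · 2^{1 − 21} = 11440 · 1/1048576 = 715/65536.
Numerically: E[X] ≈ 0.010910.

E[X] = C(16,7)·2^(1−C(7,2)) = 715/65536 ≈ 0.010910.


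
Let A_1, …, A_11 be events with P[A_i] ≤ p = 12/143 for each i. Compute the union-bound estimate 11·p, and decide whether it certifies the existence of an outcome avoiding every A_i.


Union bound: P[∪_{i=1}^{11} A_i] ≤ Σ_i P[A_i] ≤ 11·p = 11·(12/143) = 12/13.
Numerically: 12/13 ≈ 0.923077.
Is 12/13 < 1? YES.
Since P[∪ A_i] ≤ 12/13 < 1, the complement has P[∩ A_i^c] ≥ 1 − 12/13 = 1/13 > 0, so some outcome avoids every A_i.

11·p = 12/13 ≈ 0.923077; existence CERTIFIED by the union bound.


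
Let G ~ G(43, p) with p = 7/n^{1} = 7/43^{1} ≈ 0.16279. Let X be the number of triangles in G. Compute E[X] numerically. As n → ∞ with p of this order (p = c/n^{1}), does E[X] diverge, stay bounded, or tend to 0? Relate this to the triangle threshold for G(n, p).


Number of potential triangles: C(43, 3) = 12341.
Each occurs with probability p³ ≈ (0.16279)³ ≈ 4.3140856e-03.
By linearity: E[X] = C(43, 3)·p³ ≈ 12341 · 4.3140856e-03 ≈ 53.24013.
Here α = 1, so p = 7/n is exactly at the triangle threshold p ~ 1/n. Asymptotically E[X] → c³/6 = 7³/6 = 343/6 ≈ 57.16667, a bounded constant. In this regime the triangle count is asymptotically Poisson(c³/6).

E[X] ≈ 53.24013; in regime p = Θ(1/n^{1}) E[X] stays bounded (at the triangle threshold p ~ 1/n).


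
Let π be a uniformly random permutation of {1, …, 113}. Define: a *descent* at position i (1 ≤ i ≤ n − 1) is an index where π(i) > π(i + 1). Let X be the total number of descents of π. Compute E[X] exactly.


Write X = Σ X_I over i = 1, …, 112, with X_I the indicator of one descent.
There are 112 indicators.
For each fixed i, the pair (π(i), π(i+1)) is a uniformly random ordered pair of distinct values from {1, …, 113}; by symmetry P[π(i) > π(i+1)] = 1/2.
By linearity: E[X] = 112 · (1/2) = (113 − 1) · (1/2) = 56 ≈ 56.0000.

E[X] = 56 = 56.0000.


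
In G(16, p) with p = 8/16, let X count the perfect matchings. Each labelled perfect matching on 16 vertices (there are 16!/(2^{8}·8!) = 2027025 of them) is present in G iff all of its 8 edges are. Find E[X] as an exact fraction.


K_16 has 16!/(2^{8}·8!) = 2027025 labelled perfect matchings.
For each such perfect matching H, let X_H = 1 if all 8 edges of H are present in G. Then P[X_H = 1] = p^{8} = (1/2)^{8} = 1/256.
Summing the indicators: E[X] = Σ_H E[X_H] = 2027025 · p^{8} = 2027025 · 1/256 = 2027025/256.
Numerically: E[X] ≈ 7918.

E[X] = 2027025 · (1/2)^{8} = 2027025/256 ≈ 7918.


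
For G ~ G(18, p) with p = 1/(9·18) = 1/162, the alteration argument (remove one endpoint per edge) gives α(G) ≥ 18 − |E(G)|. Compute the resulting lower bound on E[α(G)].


E[|E(G)|] = C(18, 2)·p = 153 · (1/162) = 17/18.
E[α(G)] ≥ n − E[|E(G)|] = 18 − 17/18 = 307/18.
Numerically: ≈ 17.055556.
(This is only a lower bound; the true E[α(G)] may be larger.)

E[α(G)] ≥ 307/18 ≈ 17.055556.


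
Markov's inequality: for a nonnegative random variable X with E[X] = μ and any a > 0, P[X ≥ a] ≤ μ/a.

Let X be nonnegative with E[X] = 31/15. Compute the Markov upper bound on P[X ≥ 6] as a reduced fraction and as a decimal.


μ = E[X] = 31/15, a = 6.
Markov: P[X ≥ 6] ≤ μ/a = (31/15)/6 = 31/90.
Numerically: ≈ 0.34444.
(Since a = 6 > μ = 2.06667, the bound 31/90 is < 1 and informative.)

P[X ≥ 6] ≤ 31/90 ≈ 0.34444.


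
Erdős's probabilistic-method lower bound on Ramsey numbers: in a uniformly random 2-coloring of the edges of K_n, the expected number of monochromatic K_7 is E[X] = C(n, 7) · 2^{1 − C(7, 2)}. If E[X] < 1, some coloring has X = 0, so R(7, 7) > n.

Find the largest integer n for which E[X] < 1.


We need C(n, 7) · 2^{1 − 21} < 1, i.e. C(n, 7) < 2^{21 − 1} = 1048576.
Check values of n near the boundary:
  n = 25: C(25, 7) = 480700; 480700 < 1048576? YES
  n = 26: C(26, 7) = 657800; 657800 < 1048576? YES
  n = 27: C(27, 7) = 888030; 888030 < 1048576? YES
  n = 28: C(28, 7) = 1184040; 1184040 < 1048576? NO
The largest n with C(n, 7) < 1048576 is n = 27 (where E[X] = 444015/524288 ≈ 0.847). Hence R(7, 7) > 27, i.e. R(7, 7) ≥ 28.

Largest n = 27; hence R(7, 7) > 27.


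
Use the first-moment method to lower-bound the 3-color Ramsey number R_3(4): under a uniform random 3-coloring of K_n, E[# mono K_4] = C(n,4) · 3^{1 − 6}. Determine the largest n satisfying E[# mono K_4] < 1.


We need C(n, 4) · 3^{1 − 6} < 1, i.e. C(n, 4) < 3^{6 − 1} = 243.
Check values of n near the boundary:
  n = 9: C(9, 4) = 126; 126 < 243? YES
  n = 10: C(10, 4) = 210; 210 < 243? YES
  n = 11: C(11, 4) = 330; 330 < 243? NO
The largest n with C(n, 4) < 243 is n = 10 (where E[X] = 70/81 ≈ 0.864). Hence R_3(4) > 10, i.e. R_3(4) ≥ 11.

Largest n = 10; hence R_3(4) > 10.


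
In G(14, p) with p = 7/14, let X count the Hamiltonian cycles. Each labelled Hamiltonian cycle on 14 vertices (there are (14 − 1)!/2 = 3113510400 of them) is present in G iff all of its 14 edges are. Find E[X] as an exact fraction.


K_14 has (14 − 1)!/2 = 3113510400 labelled Hamiltonian cycles.
For each such Hamiltonian cycle H, let X_H = 1 if all 14 edges of H are present in G. Then P[X_H = 1] = p^{14} = (1/2)^{14} = 1/16384.
Summing the indicators: E[X] = Σ_H E[X_H] = 3113510400 · p^{14} = 3113510400 · 1/16384 = 6081075/32.
Numerically: E[X] ≈ 1.9e+05.

E[X] = 3113510400 · (1/2)^{14} = 6081075/32 ≈ 1.9e+05.


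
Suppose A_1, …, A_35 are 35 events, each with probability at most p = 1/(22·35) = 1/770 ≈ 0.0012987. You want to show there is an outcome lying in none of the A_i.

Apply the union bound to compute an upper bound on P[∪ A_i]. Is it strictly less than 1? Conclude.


Union bound: P[∪_{i=1}^{35} A_i] ≤ Σ_i P[A_i] ≤ 35·p = 35·(1/770) = 1/22.
Numerically: 1/22 ≈ 0.0454545.
Is 1/22 < 1? YES.
Since P[∪ A_i] ≤ 1/22 < 1, the complement has P[∩ A_i^c] ≥ 1 − 1/22 = 21/22 > 0, so some outcome avoids every A_i.

35·p = 1/22 ≈ 0.0454545; existence CERTIFIED by the union bound.


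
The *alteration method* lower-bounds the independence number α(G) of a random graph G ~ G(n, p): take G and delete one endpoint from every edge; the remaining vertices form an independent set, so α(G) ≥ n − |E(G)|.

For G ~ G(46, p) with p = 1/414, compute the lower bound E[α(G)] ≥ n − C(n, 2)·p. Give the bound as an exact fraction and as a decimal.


E[|E(G)|] = C(46, 2)·p = 1035 · (1/414) = 5/2.
E[α(G)] ≥ n − E[|E(G)|] = 46 − 5/2 = 87/2.
Numerically: ≈ 43.50000.
(This is only a lower bound; the true E[α(G)] may be larger.)

E[α(G)] ≥ 87/2 ≈ 43.50000.


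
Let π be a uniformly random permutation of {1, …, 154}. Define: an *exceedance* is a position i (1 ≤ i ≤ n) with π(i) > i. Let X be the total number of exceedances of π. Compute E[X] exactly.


Write X = Σ_{i=1}^{154} X_i, where X_i = 1_{π(i) > i}.
For each fixed i, π(i) is uniform over {1, …, 154} (marginal of a uniform permutation), so P[π(i) > i] = (n − i)/n. Summing: Σ_{i=1}^{154} (n − i)/n = (0 + 1 + … + 153)/154 = 154(154 − 1)/(2·154) = (154 − 1)/2.
Hence E[X] = Σ_{i=1}^{154} (154 − i)/154 = 153/2 ≈ 76.5000.

E[X] = 153/2 = 76.5000.


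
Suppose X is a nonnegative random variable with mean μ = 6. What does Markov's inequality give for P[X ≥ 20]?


μ = E[X] = 6, a = 20.
Markov: P[X ≥ 20] ≤ μ/a = (6)/20 = 3/10.
Numerically: ≈ 0.300000.
(Since a = 20 > μ = 6.000000, the bound 3/10 is < 1 and informative.)

P[X ≥ 20] ≤ 3/10 ≈ 0.300000.


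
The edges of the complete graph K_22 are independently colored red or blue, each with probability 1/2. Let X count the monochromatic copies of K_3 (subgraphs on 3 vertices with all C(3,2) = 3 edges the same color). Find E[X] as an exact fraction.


Let X = Σ_S X_S over the C(22, 3) = 1540 subsets S of size 3, where X_S = 1 if the K_3 on S is monochromatic.
For a fixed S, the K_3 on S has C(3, 2) = 3 edges. P[all 3 edges red] = (1/2)^3, and likewise for blue, so P[monochromatic] = 2·(1/2)^3 = 2^{1 − 3} = 1/4.
By linearity of expectation: E[X] = C(22, 3) · 2^{1 − 3} = 1540 · 1/4 = 385.
Numerically: E[X] ≈ 385.00000.

E[X] = C(22,3)·2^(1−C(3,2)) = 385 ≈ 385.00000.


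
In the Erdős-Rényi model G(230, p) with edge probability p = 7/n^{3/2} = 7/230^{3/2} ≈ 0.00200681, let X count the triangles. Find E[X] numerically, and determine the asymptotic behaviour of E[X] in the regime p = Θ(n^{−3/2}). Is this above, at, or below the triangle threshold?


Number of potential triangles: C(230, 3) = 2001460.
Each occurs with probability p³ ≈ (0.00200681)³ ≈ 8.08200022e-09.
By linearity: E[X] = C(230, 3)·p³ ≈ 2001460 · 8.08200022e-09 ≈ 0.016176.
Since α = 3/2 > 1, p = c/n^{3/2} = o(1/n) is below the triangle threshold p ~ 1/n. Asymptotically E[X] ~ (c³/6)·n^{3(1−α)} = (7³/6)·n^{-1.5} → 0, so by Markov's inequality G has no triangles w.h.p.

E[X] ≈ 0.016176; in regime p = Θ(1/n^{3/2}) E[X] tends to 0 (below the triangle threshold p ~ 1/n).


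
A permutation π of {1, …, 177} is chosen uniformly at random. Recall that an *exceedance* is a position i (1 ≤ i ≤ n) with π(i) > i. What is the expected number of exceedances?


Write X = Σ_{i=1}^{177} X_i, where X_i = 1_{π(i) > i}.
For each fixed i, π(i) is uniform over {1, …, 177} (marginal of a uniform permutation), so P[π(i) > i] = (n − i)/n. Summing: Σ_{i=1}^{177} (n − i)/n = (0 + 1 + … + 176)/177 = 177(177 − 1)/(2·177) = (177 − 1)/2.
Hence E[X] = Σ_{i=1}^{177} (177 − i)/177 = 88 ≈ 88.000.

E[X] = 88 = 88.000.


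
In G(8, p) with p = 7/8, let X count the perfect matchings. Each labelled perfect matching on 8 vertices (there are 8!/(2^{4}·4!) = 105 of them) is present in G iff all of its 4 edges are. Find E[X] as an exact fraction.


K_8 has 8!/(2^{4}·4!) = 105 labelled perfect matchings.
For each such perfect matching H, let X_H = 1 if all 4 edges of H are present in G. Then P[X_H = 1] = p^{4} = (7/8)^{4} = 2401/4096.
Summing the indicators: E[X] = Σ_H E[X_H] = 105 · p^{4} = 105 · 2401/4096 = 252105/4096.
Numerically: E[X] ≈ 61.5491.

E[X] = 105 · (7/8)^{4} = 252105/4096 ≈ 61.5491.


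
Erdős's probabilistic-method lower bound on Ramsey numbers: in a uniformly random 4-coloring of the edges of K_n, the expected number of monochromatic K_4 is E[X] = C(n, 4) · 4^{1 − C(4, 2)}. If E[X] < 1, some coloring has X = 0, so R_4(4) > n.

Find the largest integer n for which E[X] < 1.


We need C(n, 4) · 4^{1 − 6} < 1, i.e. C(n, 4) < 4^{6 − 1} = 1024.
Check values of n near the boundary:
  n = 13: C(13, 4) = 715; 715 < 1024? YES
  n = 14: C(14, 4) = 1001; 1001 < 1024? YES
  n = 15: C(15, 4) = 1365; 1365 < 1024? NO
  n = 16: C(16, 4) = 1820; 1820 < 1024? NO
  n = 17: C(17, 4) = 2380; 2380 < 1024? NO
The largest n with C(n, 4) < 1024 is n = 14 (where E[X] = 1001/1024 ≈ 0.978). Hence R_4(4) > 14, i.e. R_4(4) ≥ 15.

Largest n = 14; hence R_4(4) > 14.


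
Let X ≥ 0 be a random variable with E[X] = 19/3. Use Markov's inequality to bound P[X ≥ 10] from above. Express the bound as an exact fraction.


μ = E[X] = 19/3, a = 10.
Markov: P[X ≥ 10] ≤ μ/a = (19/3)/10 = 19/30.
Numerically: ≈ 0.633.
(Since a = 10 > μ = 6.333, the bound 19/30 is < 1 and informative.)

P[X ≥ 10] ≤ 19/30 ≈ 0.633.


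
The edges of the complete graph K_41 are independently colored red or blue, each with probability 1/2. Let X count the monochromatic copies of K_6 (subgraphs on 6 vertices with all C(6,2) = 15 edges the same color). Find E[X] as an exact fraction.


Let X = Σ_S X_S over the C(41, 6) = 4496388 subsets S of size 6, where X_S = 1 if the K_6 on S is monochromatic.
For a fixed S, the K_6 on S has C(6, 2) = 15 edges. P[all 15 edges red] = (1/2)^15, and likewise for blue, so P[monochromatic] = 2·(1/2)^15 = 2^{1 − 15} = 1/16384.
Summing: E[X] = C(41, 6) · 2^{1 − 15} = 4496388 · 1/16384 = 1124097/4096.
Numerically: E[X] ≈ 274.437744.

E[X] = C(41,6)·2^(1−C(6,2)) = 1124097/4096 ≈ 274.437744.


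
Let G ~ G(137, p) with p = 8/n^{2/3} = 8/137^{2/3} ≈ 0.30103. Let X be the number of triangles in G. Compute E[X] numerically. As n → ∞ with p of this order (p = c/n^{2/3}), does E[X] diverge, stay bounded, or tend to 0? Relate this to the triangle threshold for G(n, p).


Number of potential triangles: C(137, 3) = 419220.
Each occurs with probability p³ ≈ (0.30103)³ ≈ 2.7279024e-02.
By linearity: E[X] = C(137, 3)·p³ ≈ 419220 · 2.7279024e-02 ≈ 11435.91241.
Since α = 2/3 < 1, p = c/n^{2/3} ≫ 1/n is above the triangle threshold p ~ 1/n. Asymptotically E[X] ~ (c³/6)·n^{3(1−α)} = (8³/6)·n^{1} → ∞; triangles are abundant w.h.p.

E[X] ≈ 11435.91241; in regime p = Θ(1/n^{2/3}) E[X] diverges (above the triangle threshold p ~ 1/n).


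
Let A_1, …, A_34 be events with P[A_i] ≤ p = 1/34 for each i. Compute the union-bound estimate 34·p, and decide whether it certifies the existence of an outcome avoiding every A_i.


Union bound: P[∪_{i=1}^{34} A_i] ≤ Σ_i P[A_i] ≤ 34·p = 34·(1/34) = 1.
Numerically: 1 ≈ 1.0000000.
Is 1 < 1? NO.
Since the bound 1 is ≥ 1, the union bound is uninformative here; it does NOT by itself certify existence.

34·p = 1 ≈ 1.0000000; existence NOT certified by the union bound.


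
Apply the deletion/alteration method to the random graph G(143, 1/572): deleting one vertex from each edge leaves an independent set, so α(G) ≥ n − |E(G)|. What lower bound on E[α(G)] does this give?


E[|E(G)|] = C(143, 2)·p = 10153 · (1/572) = 71/4.
E[α(G)] ≥ n − E[|E(G)|] = 143 − 71/4 = 501/4.
Numerically: ≈ 125.250.
(This is only a lower bound; the true E[α(G)] may be larger.)

E[α(G)] ≥ 501/4 ≈ 125.250.


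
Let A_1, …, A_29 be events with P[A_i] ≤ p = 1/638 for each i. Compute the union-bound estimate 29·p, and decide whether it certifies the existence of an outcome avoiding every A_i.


Union bound: P[∪_{i=1}^{29} A_i] ≤ Σ_i P[A_i] ≤ 29·p = 29·(1/638) = 1/22.
Numerically: 1/22 ≈ 0.045.
Is 1/22 < 1? YES.
Since P[∪ A_i] ≤ 1/22 < 1, the complement has P[∩ A_i^c] ≥ 1 − 1/22 = 21/22 > 0, so some outcome avoids every A_i.

29·p = 1/22 ≈ 0.045; existence CERTIFIED by the union bound.


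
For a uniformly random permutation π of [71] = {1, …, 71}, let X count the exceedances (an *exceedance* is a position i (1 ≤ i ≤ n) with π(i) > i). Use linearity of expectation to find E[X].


Write X = Σ_{i=1}^{71} X_i, where X_i = 1_{π(i) > i}.
For each fixed i, π(i) is uniform over {1, …, 71} (marginal of a uniform permutation), so P[π(i) > i] = (n − i)/n. Summing: Σ_{i=1}^{71} (n − i)/n = (0 + 1 + … + 70)/71 = 71(71 − 1)/(2·71) = (71 − 1)/2.
Hence E[X] = Σ_{i=1}^{71} (71 − i)/71 = 35 ≈ 35.00000.

E[X] = 35 = 35.00000.


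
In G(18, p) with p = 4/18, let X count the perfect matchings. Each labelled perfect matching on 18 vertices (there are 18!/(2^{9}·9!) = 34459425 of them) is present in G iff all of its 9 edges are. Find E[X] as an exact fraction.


K_18 has 18!/(2^{9}·9!) = 34459425 labelled perfect matchings.
For each such perfect matching H, let X_H = 1 if all 9 edges of H are present in G. Then P[X_H = 1] = p^{9} = (2/9)^{9} = 512/387420489.
By linearity: E[X] = Σ_H E[X_H] = 34459425 · p^{9} = 34459425 · 512/387420489 = 217817600/4782969.
Numerically: E[X] ≈ 45.54.

E[X] = 34459425 · (2/9)^{9} = 217817600/4782969 ≈ 45.54.


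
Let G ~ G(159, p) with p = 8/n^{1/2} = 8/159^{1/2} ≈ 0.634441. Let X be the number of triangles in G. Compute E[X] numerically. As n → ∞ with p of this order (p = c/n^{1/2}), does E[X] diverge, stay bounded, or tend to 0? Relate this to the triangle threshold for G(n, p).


Number of potential triangles: C(159, 3) = 657359.
Each occurs with probability p³ ≈ (0.634441)³ ≈ 2.55372586e-01.
By linearity: E[X] = C(159, 3)·p³ ≈ 657359 · 2.55372586e-01 ≈ 167871.467821.
Since α = 1/2 < 1, p = c/n^{1/2} ≫ 1/n is above the triangle threshold p ~ 1/n. Asymptotically E[X] ~ (c³/6)·n^{3(1−α)} = (8³/6)·n^{1.5} → ∞; triangles are abundant w.h.p.

E[X] ≈ 167871.467821; in regime p = Θ(1/n^{1/2}) E[X] diverges (above the triangle threshold p ~ 1/n).


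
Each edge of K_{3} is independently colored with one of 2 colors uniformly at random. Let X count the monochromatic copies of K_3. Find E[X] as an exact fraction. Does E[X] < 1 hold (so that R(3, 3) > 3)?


E[X] = C(3, 3) · 2^{1 − 3} = 1 · 2^{−2} = 1/4.
As a reduced fraction: E[X] = 1/4 ≈ 0.250000.
Is E[X] < 1? YES.
Since E[X] < 1, there exists a 2-coloring of K_{3} with no monochromatic K_3; hence R(3, 3) > 3.

E[X] = 1/4 ≈ 0.250000; E[X] < 1, so R(3, 3) > 3.


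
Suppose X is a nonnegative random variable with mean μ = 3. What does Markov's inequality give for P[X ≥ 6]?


μ = E[X] = 3, a = 6.
Markov: P[X ≥ 6] ≤ μ/a = (3)/6 = 1/2.
Numerically: ≈ 0.5000.
(Since a = 6 > μ = 3.0000, the bound 1/2 is < 1 and informative.)

P[X ≥ 6] ≤ 1/2 ≈ 0.5000.


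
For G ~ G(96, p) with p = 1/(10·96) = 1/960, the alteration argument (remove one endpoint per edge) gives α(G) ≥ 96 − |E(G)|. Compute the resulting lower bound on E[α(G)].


E[|E(G)|] = C(96, 2)·p = 4560 · (1/960) = 19/4.
E[α(G)] ≥ n − E[|E(G)|] = 96 − 19/4 = 365/4.
Numerically: ≈ 91.250.
(This is only a lower bound; the true E[α(G)] may be larger.)

E[α(G)] ≥ 365/4 ≈ 91.250.


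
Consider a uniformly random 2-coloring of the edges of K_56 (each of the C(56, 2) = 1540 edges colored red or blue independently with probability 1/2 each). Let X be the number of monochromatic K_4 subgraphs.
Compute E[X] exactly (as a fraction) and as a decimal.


Let X = Σ_S X_S over the C(56, 4) = 367290 subsets S of size 4, where X_S = 1 if the K_4 on S is monochromatic.
For a fixed S, the K_4 on S has C(4, 2) = 6 edges. P[all 6 edges red] = (1/2)^6, and likewise for blue, so P[monochromatic] = 2·(1/2)^6 = 2^{1 − 6} = 1/32.
Summing: E[X] = C(56, 4) · 2^{1 − 6} = 367290 · 1/32 = 183645/16.
Numerically: E[X] ≈ 11477.812.

E[X] = C(56,4)·2^(1−C(4,2)) = 183645/16 ≈ 11477.812.


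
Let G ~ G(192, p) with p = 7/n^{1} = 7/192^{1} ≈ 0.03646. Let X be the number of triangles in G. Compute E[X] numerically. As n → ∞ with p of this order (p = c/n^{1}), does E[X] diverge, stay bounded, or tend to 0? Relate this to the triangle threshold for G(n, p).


Number of potential triangles: C(192, 3) = 1161280.
Each occurs with probability p³ ≈ (0.03646)³ ≈ 4.846078e-05.
By linearity: E[X] = C(192, 3)·p³ ≈ 1161280 · 4.846078e-05 ≈ 56.2765.
Here α = 1, so p = 7/n is exactly at the triangle threshold p ~ 1/n. Asymptotically E[X] → c³/6 = 7³/6 = 343/6 ≈ 57.1667, a bounded constant. In this regime the triangle count is asymptotically Poisson(c³/6).

E[X] ≈ 56.2765; in regime p = Θ(1/n^{1}) E[X] stays bounded (at the triangle threshold p ~ 1/n).


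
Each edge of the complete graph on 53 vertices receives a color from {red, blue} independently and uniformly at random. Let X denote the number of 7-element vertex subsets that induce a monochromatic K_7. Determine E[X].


Let X = Σ_S X_S over the C(53, 7) = 154143080 subsets S of size 7, where X_S = 1 if the K_7 on S is monochromatic.
For a fixed S, the K_7 on S has C(7, 2) = 21 edges. P[all 21 edges red] = (1/2)^21, and likewise for blue, so P[monochromatic] = 2·(1/2)^21 = 2^{1 − 21} = 1/1048576.
Summing: E[X] = C(53, 7) · 2^{1 − 21} = 154143080 · 1/1048576 = 19267885/131072.
Numerically: E[X] ≈ 147.00230.

E[X] = C(53,7)·2^(1−C(7,2)) = 19267885/131072 ≈ 147.00230.


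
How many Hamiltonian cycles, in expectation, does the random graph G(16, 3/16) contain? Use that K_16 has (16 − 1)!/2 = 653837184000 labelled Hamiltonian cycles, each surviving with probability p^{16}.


K_16 has (16 − 1)!/2 = 653837184000 labelled Hamiltonian cycles.
For each such Hamiltonian cycle H, let X_H = 1 if all 16 edges of H are present in G. Then P[X_H = 1] = p^{16} = (3/16)^{16} = 43046721/18446744073709551616.
By linearity: E[X] = Σ_H E[X_H] = 653837184000 · p^{16} = 653837184000 · 43046721/18446744073709551616 = 27485885585032875/18014398509481984.
Numerically: E[X] ≈ 1.526.

E[X] = 653837184000 · (3/16)^{16} = 27485885585032875/18014398509481984 ≈ 1.526.


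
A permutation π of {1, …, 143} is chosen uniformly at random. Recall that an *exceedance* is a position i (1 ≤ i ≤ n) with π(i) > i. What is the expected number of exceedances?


Write X = Σ_{i=1}^{143} X_i, where X_i = 1_{π(i) > i}.
For each fixed i, π(i) is uniform over {1, …, 143} (marginal of a uniform permutation), so P[π(i) > i] = (n − i)/n. Summing: Σ_{i=1}^{143} (n − i)/n = (0 + 1 + … + 142)/143 = 143(143 − 1)/(2·143) = (143 − 1)/2.
Hence E[X] = Σ_{i=1}^{143} (143 − i)/143 = 71 ≈ 71.00000.

E[X] = 71 = 71.00000.


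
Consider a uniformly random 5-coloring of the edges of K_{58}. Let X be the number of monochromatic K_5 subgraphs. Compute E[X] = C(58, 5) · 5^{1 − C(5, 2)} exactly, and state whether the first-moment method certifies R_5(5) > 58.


E[X] = C(58, 5) · 5^{1 − 10} = 4582116 · 5^{−9} = 4582116/1953125.
As a reduced fraction: E[X] = 4582116/1953125 ≈ 2.34604.
Is E[X] < 1? NO.
Since E[X] ≥ 1, the first-moment bound is inconclusive at n = 58; it does NOT by itself certify R_5(5) > 58.

E[X] = 4582116/1953125 ≈ 2.34604; E[X] ≥ 1; first-moment method inconclusive here.


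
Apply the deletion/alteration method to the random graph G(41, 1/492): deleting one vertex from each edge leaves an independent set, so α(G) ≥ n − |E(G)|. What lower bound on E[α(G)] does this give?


E[|E(G)|] = C(41, 2)·p = 820 · (1/492) = 5/3.
E[α(G)] ≥ n − E[|E(G)|] = 41 − 5/3 = 118/3.
Numerically: ≈ 39.3333.
(This is only a lower bound; the true E[α(G)] may be larger.)

E[α(G)] ≥ 118/3 ≈ 39.3333.


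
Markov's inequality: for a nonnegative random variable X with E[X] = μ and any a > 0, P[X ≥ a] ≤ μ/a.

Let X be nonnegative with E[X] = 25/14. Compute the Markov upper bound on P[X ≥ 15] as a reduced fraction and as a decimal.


μ = E[X] = 25/14, a = 15.
Markov: P[X ≥ 15] ≤ μ/a = (25/14)/15 = 5/42.
Numerically: ≈ 0.1190.
(Since a = 15 > μ = 1.7857, the bound 5/42 is < 1 and informative.)

P[X ≥ 15] ≤ 5/42 ≈ 0.1190.


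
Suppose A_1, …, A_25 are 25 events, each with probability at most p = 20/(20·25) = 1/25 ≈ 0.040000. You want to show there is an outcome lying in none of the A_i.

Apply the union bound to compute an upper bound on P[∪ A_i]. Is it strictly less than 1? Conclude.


Union bound: P[∪_{i=1}^{25} A_i] ≤ Σ_i P[A_i] ≤ 25·p = 25·(1/25) = 1.
Numerically: 1 ≈ 1.000000.
Is 1 < 1? NO.
Since the bound 1 is ≥ 1, the union bound is uninformative here; it does NOT by itself certify existence.

25·p = 1 ≈ 1.000000; existence NOT certified by the union bound.


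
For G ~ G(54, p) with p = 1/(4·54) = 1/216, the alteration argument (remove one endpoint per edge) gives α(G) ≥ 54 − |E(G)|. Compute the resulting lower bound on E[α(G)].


E[|E(G)|] = C(54, 2)·p = 1431 · (1/216) = 53/8.
E[α(G)] ≥ n − E[|E(G)|] = 54 − 53/8 = 379/8.
Numerically: ≈ 47.375000.
(This is only a lower bound; the true E[α(G)] may be larger.)

E[α(G)] ≥ 379/8 ≈ 47.375000.


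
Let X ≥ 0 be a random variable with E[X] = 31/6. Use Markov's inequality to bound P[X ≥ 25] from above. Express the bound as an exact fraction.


μ = E[X] = 31/6, a = 25.
Markov: P[X ≥ 25] ≤ μ/a = (31/6)/25 = 31/150.
Numerically: ≈ 0.206667.
(Since a = 25 > μ = 5.166667, the bound 31/150 is < 1 and informative.)

P[X ≥ 25] ≤ 31/150 ≈ 0.206667.


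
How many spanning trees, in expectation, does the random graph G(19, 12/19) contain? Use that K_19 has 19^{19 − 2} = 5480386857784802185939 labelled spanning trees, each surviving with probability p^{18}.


K_19 has 19^{19 − 2} = 5480386857784802185939 labelled spanning trees.
For each such spanning tree H, let X_H = 1 if all 18 edges of H are present in G. Then P[X_H = 1] = p^{18} = (12/19)^{18} = 26623333280885243904/104127350297911241532841.
By linearity of expectation: E[X] = Σ_H E[X_H] = 5480386857784802185939 · p^{18} = 5480386857784802185939 · 26623333280885243904/104127350297911241532841 = 26623333280885243904/19.
Numerically: E[X] ≈ 1.40123e+18.

E[X] = 5480386857784802185939 · (12/19)^{18} = 26623333280885243904/19 ≈ 1.40123e+18.


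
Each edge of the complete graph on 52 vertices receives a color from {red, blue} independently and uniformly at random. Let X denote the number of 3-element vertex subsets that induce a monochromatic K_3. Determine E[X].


Let X = Σ_S X_S over the C(52, 3) = 22100 subsets S of size 3, where X_S = 1 if the K_3 on S is monochromatic.
For a fixed S, the K_3 on S has C(3, 2) = 3 edges. P[all 3 edges red] = (1/2)^3, and likewise for blue, so P[monochromatic] = 2·(1/2)^3 = 2^{1 − 3} = 1/4.
Summing: E[X] = C(52, 3) · 2^{1 − 3} = 22100 · 1/4 = 5525.
Numerically: E[X] ≈ 5525.000000.

E[X] = C(52,3)·2^(1−C(3,2)) = 5525 ≈ 5525.000000.


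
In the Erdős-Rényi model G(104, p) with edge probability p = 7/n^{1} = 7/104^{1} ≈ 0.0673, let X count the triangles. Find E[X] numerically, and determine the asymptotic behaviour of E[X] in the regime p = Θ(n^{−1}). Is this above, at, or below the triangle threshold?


Number of potential triangles: C(104, 3) = 182104.
Each occurs with probability p³ ≈ (0.0673)³ ≈ 3.04926e-04.
By linearity: E[X] = C(104, 3)·p³ ≈ 182104 · 3.04926e-04 ≈ 55.528.
Here α = 1, so p = 7/n is exactly at the triangle threshold p ~ 1/n. Asymptotically E[X] → c³/6 = 7³/6 = 343/6 ≈ 57.167, a bounded constant. In this regime the triangle count is asymptotically Poisson(c³/6).

E[X] ≈ 55.528; in regime p = Θ(1/n^{1}) E[X] stays bounded (at the triangle threshold p ~ 1/n).


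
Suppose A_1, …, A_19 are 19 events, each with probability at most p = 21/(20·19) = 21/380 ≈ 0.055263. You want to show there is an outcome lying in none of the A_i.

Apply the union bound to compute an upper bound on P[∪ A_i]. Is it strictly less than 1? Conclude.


Union bound: P[∪_{i=1}^{19} A_i] ≤ Σ_i P[A_i] ≤ 19·p = 19·(21/380) = 21/20.
Numerically: 21/20 ≈ 1.050000.
Is 21/20 < 1? NO.
Since the bound 21/20 is ≥ 1, the union bound is uninformative here; it does NOT by itself certify existence.

19·p = 21/20 ≈ 1.050000; existence NOT certified by the union bound.


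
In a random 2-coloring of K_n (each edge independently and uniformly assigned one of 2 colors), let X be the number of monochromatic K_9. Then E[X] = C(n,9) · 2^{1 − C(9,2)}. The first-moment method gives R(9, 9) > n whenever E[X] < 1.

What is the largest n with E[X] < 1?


We need C(n, 9) · 2^{1 − 36} < 1, i.e. C(n, 9) < 2^{36 − 1} = 34359738368.
Check values of n near the boundary:
  n = 61: C(61, 9) = 17341763505; 17341763505 < 34359738368? YES
  n = 62: C(62, 9) = 20286591270; 20286591270 < 34359738368? YES
  n = 63: C(63, 9) = 23667689815; 23667689815 < 34359738368? YES
  n = 64: C(64, 9) = 27540584512; 27540584512 < 34359738368? YES
  n = 65: C(65, 9) = 31966749880; 31966749880 < 34359738368? YES
  n = 66: C(66, 9) = 37014131440; 37014131440 < 34359738368? NO
  n = 67: C(67, 9) = 42757703560; 42757703560 < 34359738368? NO
  n = 68: C(68, 9) = 49280065120; 49280065120 < 34359738368? NO
The largest n with C(n, 9) < 34359738368 is n = 65 (where E[X] = 3995843735/4294967296 ≈ 0.9304). Hence R(9, 9) > 65, i.e. R(9, 9) ≥ 66.

Largest n = 65; hence R(9, 9) > 65.
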